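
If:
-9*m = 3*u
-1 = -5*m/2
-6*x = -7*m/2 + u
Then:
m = 2/5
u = -6/5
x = 13/30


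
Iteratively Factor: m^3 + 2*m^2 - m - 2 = (m + 1)*(m^2 + m - 2) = (m + 1)*(m + 2)*(m - 1)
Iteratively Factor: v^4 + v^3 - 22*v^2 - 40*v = (v)*(v^3 + v^2 - 22*v - 40) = v*(v + 4)*(v^2 - 3*v - 10) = v*(v - 5)*(v + 4)*(v + 2)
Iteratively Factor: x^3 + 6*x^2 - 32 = (x - 2)*(x^2 + 8*x + 16) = (x - 2)*(x + 4)*(x + 4)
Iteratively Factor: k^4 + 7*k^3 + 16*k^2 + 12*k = (k + 2)*(k^3 + 5*k^2 + 6*k) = (k + 2)^2*(k^2 + 3*k) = (k + 2)^2*(k + 3)*(k)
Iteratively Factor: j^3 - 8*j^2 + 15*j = (j - 3)*(j^2 - 5*j) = j*(j - 3)*(j - 5)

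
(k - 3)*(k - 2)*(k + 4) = k^3 - k^2 - 14*k + 24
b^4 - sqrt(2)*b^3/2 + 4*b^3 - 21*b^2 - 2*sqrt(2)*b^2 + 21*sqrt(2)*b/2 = b*(b - 3)*(b + 7)*(b - sqrt(2)/2)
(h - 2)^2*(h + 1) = h^3 - 3*h^2 + 4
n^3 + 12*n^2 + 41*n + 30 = (n + 1)*(n + 5)*(n + 6)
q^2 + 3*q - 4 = (q - 1)*(q + 4)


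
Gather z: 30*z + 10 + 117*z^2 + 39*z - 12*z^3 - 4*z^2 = -12*z^3 + 113*z^2 + 69*z + 10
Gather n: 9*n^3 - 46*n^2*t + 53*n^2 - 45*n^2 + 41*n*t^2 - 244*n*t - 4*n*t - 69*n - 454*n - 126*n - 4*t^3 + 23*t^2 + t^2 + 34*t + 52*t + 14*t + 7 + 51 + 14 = 9*n^3 + n^2*(8 - 46*t) + n*(41*t^2 - 248*t - 649) - 4*t^3 + 24*t^2 + 100*t + 72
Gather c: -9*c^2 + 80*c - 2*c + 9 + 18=-9*c^2 + 78*c + 27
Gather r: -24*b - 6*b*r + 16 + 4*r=-24*b + r*(4 - 6*b) + 16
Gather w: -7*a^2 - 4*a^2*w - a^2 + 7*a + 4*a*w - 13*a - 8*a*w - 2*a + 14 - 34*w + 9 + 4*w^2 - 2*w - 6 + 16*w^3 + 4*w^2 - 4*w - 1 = -8*a^2 - 8*a + 16*w^3 + 8*w^2 + w*(-4*a^2 - 4*a - 40) + 16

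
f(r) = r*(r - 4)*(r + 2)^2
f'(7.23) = 1322.21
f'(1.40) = -38.62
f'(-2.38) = -12.81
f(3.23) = -68.03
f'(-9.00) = -2716.00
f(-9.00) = 5733.00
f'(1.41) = -38.63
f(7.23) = 1989.50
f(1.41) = -42.46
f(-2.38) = 2.19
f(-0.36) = 4.22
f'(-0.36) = -7.55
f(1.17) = -33.27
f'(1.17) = -37.67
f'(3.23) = 41.27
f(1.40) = -42.08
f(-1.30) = 3.38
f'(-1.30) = 6.41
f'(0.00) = -16.00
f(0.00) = 0.00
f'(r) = r*(r - 4)*(2*r + 4) + r*(r + 2)^2 + (r - 4)*(r + 2)^2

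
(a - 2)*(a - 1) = a^2 - 3*a + 2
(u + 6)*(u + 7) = u^2 + 13*u + 42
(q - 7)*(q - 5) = q^2 - 12*q + 35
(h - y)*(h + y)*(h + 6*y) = h^3 + 6*h^2*y - h*y^2 - 6*y^3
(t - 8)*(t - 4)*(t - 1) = t^3 - 13*t^2 + 44*t - 32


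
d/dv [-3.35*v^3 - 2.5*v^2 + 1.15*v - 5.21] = -10.05*v^2 - 5.0*v + 1.15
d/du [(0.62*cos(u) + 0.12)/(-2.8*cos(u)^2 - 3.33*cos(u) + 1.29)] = (1.736*sin(u)^2 - 0.672*cos(u) - 2.9354)*sin(u)/(2.8*cos(u)^2 + 3.33*cos(u) - 1.29)^2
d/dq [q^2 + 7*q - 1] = 2*q + 7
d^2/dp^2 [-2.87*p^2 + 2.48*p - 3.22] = -5.74000000000000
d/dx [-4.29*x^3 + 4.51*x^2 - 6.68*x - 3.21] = -12.87*x^2 + 9.02*x - 6.68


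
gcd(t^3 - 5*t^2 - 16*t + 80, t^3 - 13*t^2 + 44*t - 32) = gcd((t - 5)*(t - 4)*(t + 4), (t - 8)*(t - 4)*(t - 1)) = t - 4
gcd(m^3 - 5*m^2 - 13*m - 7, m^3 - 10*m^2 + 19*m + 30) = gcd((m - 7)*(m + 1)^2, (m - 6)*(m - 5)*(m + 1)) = m + 1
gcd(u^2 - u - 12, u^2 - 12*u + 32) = u - 4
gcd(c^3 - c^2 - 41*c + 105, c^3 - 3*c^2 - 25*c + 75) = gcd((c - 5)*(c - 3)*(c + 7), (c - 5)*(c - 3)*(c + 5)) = c^2 - 8*c + 15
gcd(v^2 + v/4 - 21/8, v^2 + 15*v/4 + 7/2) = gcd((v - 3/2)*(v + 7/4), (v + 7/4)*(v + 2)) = v + 7/4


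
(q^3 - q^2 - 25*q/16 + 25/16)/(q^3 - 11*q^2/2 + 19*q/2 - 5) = (16*q^2 - 25)/(8*(2*q^2 - 9*q + 10))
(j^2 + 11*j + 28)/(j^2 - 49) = (j + 4)/(j - 7)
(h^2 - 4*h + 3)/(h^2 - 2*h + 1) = (h - 3)/(h - 1)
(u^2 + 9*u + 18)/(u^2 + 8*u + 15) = (u + 6)/(u + 5)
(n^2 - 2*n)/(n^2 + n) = (n - 2)/(n + 1)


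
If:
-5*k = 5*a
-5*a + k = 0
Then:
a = 0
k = 0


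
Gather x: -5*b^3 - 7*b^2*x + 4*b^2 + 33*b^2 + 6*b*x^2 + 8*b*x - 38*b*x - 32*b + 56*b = -5*b^3 + 37*b^2 + 6*b*x^2 + 24*b + x*(-7*b^2 - 30*b)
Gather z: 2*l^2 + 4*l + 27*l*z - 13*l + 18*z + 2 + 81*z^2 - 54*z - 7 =2*l^2 - 9*l + 81*z^2 + z*(27*l - 36) - 5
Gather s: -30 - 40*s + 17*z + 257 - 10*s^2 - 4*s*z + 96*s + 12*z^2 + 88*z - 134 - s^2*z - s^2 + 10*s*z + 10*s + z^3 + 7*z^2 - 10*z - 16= s^2*(-z - 11) + s*(6*z + 66) + z^3 + 19*z^2 + 95*z + 77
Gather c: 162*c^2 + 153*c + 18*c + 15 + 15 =162*c^2 + 171*c + 30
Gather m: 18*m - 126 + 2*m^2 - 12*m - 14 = 2*m^2 + 6*m - 140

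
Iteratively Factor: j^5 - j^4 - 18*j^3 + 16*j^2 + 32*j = (j + 1)*(j^4 - 2*j^3 - 16*j^2 + 32*j) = (j - 2)*(j + 1)*(j^3 - 16*j) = (j - 2)*(j + 1)*(j + 4)*(j^2 - 4*j) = (j - 4)*(j - 2)*(j + 1)*(j + 4)*(j)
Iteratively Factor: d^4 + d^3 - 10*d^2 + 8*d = (d - 2)*(d^3 + 3*d^2 - 4*d) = (d - 2)*(d + 4)*(d^2 - d) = (d - 2)*(d - 1)*(d + 4)*(d)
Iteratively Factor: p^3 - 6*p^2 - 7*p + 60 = (p - 4)*(p^2 - 2*p - 15) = (p - 5)*(p - 4)*(p + 3)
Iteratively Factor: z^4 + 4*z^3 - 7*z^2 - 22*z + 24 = (z - 1)*(z^3 + 5*z^2 - 2*z - 24) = (z - 2)*(z - 1)*(z^2 + 7*z + 12) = (z - 2)*(z - 1)*(z + 3)*(z + 4)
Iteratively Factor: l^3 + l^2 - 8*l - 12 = (l + 2)*(l^2 - l - 6) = (l + 2)^2*(l - 3)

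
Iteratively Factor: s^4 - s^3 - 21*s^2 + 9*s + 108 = (s - 4)*(s^3 + 3*s^2 - 9*s - 27) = (s - 4)*(s - 3)*(s^2 + 6*s + 9) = (s - 4)*(s - 3)*(s + 3)*(s + 3)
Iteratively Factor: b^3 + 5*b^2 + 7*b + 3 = (b + 1)*(b^2 + 4*b + 3) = (b + 1)^2*(b + 3)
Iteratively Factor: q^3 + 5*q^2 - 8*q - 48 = (q + 4)*(q^2 + q - 12) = (q + 4)^2*(q - 3)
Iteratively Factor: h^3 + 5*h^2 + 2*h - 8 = (h + 4)*(h^2 + h - 2) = (h - 1)*(h + 4)*(h + 2)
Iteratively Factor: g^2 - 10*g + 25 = (g - 5)*(g - 5)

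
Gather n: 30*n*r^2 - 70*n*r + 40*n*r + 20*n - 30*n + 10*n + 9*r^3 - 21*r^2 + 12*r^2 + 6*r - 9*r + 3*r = n*(30*r^2 - 30*r) + 9*r^3 - 9*r^2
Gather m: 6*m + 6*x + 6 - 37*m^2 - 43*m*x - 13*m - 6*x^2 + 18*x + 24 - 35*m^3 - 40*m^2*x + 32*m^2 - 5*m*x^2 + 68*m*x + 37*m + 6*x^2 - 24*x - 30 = -35*m^3 + m^2*(-40*x - 5) + m*(-5*x^2 + 25*x + 30)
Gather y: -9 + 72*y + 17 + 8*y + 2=80*y + 10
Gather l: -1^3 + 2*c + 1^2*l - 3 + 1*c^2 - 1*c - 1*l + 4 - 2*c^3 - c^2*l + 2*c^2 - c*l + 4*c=-2*c^3 + 3*c^2 + 5*c + l*(-c^2 - c)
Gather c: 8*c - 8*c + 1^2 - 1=0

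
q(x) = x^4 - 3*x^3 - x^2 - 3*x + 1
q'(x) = 4*x^3 - 9*x^2 - 2*x - 3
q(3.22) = -11.68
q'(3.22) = 30.79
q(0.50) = -1.06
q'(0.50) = -5.75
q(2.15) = -18.52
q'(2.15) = -9.15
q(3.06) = -15.82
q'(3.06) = 21.22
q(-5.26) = 1191.20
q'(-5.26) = -823.61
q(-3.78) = 364.24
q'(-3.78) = -340.08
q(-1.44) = 16.50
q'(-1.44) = -30.73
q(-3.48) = 272.42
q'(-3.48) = -273.61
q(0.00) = 1.00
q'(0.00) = -3.00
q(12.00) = 15373.00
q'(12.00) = 5589.00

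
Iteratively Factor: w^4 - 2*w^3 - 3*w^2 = (w - 3)*(w^3 + w^2) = w*(w - 3)*(w^2 + w) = w*(w - 3)*(w + 1)*(w)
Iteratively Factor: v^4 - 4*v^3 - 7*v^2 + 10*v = (v - 5)*(v^3 + v^2 - 2*v) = (v - 5)*(v - 1)*(v^2 + 2*v) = (v - 5)*(v - 1)*(v + 2)*(v)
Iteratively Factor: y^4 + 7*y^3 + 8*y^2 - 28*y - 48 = (y - 2)*(y^3 + 9*y^2 + 26*y + 24) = (y - 2)*(y + 3)*(y^2 + 6*y + 8) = (y - 2)*(y + 3)*(y + 4)*(y + 2)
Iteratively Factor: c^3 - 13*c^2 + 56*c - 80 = (c - 4)*(c^2 - 9*c + 20) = (c - 5)*(c - 4)*(c - 4)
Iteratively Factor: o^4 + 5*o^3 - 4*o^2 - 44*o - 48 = (o + 4)*(o^3 + o^2 - 8*o - 12) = (o + 2)*(o + 4)*(o^2 - o - 6) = (o - 3)*(o + 2)*(o + 4)*(o + 2)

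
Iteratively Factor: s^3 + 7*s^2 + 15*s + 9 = (s + 1)*(s^2 + 6*s + 9) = (s + 1)*(s + 3)*(s + 3)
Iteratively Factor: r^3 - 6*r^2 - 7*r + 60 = (r - 5)*(r^2 - r - 12) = (r - 5)*(r - 4)*(r + 3)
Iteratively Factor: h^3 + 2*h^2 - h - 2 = (h + 2)*(h^2 - 1) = (h - 1)*(h + 2)*(h + 1)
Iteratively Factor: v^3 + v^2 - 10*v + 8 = (v - 1)*(v^2 + 2*v - 8) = (v - 1)*(v + 4)*(v - 2)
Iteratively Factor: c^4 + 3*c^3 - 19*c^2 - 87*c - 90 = (c + 3)*(c^3 - 19*c - 30) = (c - 5)*(c + 3)*(c^2 + 5*c + 6) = (c - 5)*(c + 3)^2*(c + 2)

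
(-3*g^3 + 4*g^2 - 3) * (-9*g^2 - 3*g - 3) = 27*g^5 - 27*g^4 - 3*g^3 + 15*g^2 + 9*g + 9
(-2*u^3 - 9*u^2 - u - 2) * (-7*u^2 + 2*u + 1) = 14*u^5 + 59*u^4 - 13*u^3 + 3*u^2 - 5*u - 2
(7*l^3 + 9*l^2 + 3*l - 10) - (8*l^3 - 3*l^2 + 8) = -l^3 + 12*l^2 + 3*l - 18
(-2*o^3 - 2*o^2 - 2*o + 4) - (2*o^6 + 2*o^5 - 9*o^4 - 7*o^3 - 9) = -2*o^6 - 2*o^5 + 9*o^4 + 5*o^3 - 2*o^2 - 2*o + 13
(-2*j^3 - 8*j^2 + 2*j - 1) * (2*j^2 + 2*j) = -4*j^5 - 20*j^4 - 12*j^3 + 2*j^2 - 2*j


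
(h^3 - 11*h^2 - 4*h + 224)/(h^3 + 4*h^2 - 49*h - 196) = (h - 8)/(h + 7)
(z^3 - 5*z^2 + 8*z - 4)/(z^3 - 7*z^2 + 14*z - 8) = (z - 2)/(z - 4)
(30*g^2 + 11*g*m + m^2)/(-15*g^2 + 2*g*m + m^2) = (-6*g - m)/(3*g - m)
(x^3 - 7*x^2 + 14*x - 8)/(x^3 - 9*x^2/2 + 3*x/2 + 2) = 2*(x - 2)/(2*x + 1)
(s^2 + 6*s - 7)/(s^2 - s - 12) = (-s^2 - 6*s + 7)/(-s^2 + s + 12)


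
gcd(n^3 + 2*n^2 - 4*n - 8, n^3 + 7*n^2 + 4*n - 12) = n + 2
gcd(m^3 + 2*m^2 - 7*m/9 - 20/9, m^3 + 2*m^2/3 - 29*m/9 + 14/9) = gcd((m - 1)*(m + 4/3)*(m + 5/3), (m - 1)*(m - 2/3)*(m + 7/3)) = m - 1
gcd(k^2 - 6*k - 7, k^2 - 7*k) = k - 7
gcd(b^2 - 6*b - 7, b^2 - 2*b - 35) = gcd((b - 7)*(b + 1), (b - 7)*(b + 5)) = b - 7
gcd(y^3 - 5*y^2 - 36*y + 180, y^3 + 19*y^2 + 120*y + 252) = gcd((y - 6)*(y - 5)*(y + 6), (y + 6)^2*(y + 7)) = y + 6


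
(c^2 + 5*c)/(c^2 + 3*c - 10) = c/(c - 2)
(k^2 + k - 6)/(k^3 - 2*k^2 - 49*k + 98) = (k + 3)/(k^2 - 49)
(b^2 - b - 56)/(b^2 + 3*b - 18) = (b^2 - b - 56)/(b^2 + 3*b - 18)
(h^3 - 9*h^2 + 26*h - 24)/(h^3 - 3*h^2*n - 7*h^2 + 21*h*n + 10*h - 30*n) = (h^2 - 7*h + 12)/(h^2 - 3*h*n - 5*h + 15*n)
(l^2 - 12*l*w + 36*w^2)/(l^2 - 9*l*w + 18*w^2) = (-l + 6*w)/(-l + 3*w)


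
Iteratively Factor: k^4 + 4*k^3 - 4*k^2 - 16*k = (k - 2)*(k^3 + 6*k^2 + 8*k) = (k - 2)*(k + 4)*(k^2 + 2*k) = k*(k - 2)*(k + 4)*(k + 2)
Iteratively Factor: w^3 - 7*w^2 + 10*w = (w - 5)*(w^2 - 2*w) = w*(w - 5)*(w - 2)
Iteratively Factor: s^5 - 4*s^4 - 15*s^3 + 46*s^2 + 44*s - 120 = (s + 2)*(s^4 - 6*s^3 - 3*s^2 + 52*s - 60) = (s - 5)*(s + 2)*(s^3 - s^2 - 8*s + 12) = (s - 5)*(s + 2)*(s + 3)*(s^2 - 4*s + 4) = (s - 5)*(s - 2)*(s + 2)*(s + 3)*(s - 2)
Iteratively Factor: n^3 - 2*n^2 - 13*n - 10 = (n + 1)*(n^2 - 3*n - 10) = (n - 5)*(n + 1)*(n + 2)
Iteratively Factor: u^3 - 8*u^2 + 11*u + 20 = (u + 1)*(u^2 - 9*u + 20) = (u - 5)*(u + 1)*(u - 4)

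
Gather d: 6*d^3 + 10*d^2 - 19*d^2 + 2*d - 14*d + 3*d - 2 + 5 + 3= 6*d^3 - 9*d^2 - 9*d + 6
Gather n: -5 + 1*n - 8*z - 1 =n - 8*z - 6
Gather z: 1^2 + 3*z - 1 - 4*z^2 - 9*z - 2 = -4*z^2 - 6*z - 2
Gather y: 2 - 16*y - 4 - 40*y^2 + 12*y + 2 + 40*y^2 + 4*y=0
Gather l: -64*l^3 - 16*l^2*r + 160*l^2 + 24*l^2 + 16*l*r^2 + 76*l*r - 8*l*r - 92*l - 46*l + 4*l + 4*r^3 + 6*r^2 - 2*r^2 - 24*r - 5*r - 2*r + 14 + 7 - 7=-64*l^3 + l^2*(184 - 16*r) + l*(16*r^2 + 68*r - 134) + 4*r^3 + 4*r^2 - 31*r + 14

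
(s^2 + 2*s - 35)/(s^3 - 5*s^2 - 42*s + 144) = (s^2 + 2*s - 35)/(s^3 - 5*s^2 - 42*s + 144)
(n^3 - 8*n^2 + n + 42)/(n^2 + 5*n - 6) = (n^3 - 8*n^2 + n + 42)/(n^2 + 5*n - 6)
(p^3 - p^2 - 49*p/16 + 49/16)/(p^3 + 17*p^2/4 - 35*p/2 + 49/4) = (p + 7/4)/(p + 7)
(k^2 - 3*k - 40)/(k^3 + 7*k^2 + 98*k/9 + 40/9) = 9*(k - 8)/(9*k^2 + 18*k + 8)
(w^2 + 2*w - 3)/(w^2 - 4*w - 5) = (-w^2 - 2*w + 3)/(-w^2 + 4*w + 5)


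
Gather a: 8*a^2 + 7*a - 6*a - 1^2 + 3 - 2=8*a^2 + a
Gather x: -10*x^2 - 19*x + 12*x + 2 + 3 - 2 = -10*x^2 - 7*x + 3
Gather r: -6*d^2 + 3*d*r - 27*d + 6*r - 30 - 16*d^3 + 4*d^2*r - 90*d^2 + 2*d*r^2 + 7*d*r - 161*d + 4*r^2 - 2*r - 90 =-16*d^3 - 96*d^2 - 188*d + r^2*(2*d + 4) + r*(4*d^2 + 10*d + 4) - 120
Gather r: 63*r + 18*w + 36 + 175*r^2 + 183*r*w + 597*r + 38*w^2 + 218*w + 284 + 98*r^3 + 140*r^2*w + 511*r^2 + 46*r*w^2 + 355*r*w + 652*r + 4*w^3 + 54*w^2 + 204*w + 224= 98*r^3 + r^2*(140*w + 686) + r*(46*w^2 + 538*w + 1312) + 4*w^3 + 92*w^2 + 440*w + 544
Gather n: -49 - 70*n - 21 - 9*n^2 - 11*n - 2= -9*n^2 - 81*n - 72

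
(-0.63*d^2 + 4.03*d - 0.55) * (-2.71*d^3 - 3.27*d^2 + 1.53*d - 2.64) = 1.7073*d^5 - 8.8612*d^4 - 12.6515*d^3 + 9.6276*d^2 - 11.4807*d + 1.452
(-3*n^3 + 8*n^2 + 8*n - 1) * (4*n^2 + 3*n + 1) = -12*n^5 + 23*n^4 + 53*n^3 + 28*n^2 + 5*n - 1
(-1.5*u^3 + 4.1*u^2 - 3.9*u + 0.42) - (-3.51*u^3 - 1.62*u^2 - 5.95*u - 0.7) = 2.01*u^3 + 5.72*u^2 + 2.05*u + 1.12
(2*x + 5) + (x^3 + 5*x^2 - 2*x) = x^3 + 5*x^2 + 5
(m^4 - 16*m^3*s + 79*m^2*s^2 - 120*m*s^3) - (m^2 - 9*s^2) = m^4 - 16*m^3*s + 79*m^2*s^2 - m^2 - 120*m*s^3 + 9*s^2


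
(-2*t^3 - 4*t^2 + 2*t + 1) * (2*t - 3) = -4*t^4 - 2*t^3 + 16*t^2 - 4*t - 3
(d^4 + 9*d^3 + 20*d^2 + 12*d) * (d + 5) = d^5 + 14*d^4 + 65*d^3 + 112*d^2 + 60*d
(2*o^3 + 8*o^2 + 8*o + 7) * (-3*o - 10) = -6*o^4 - 44*o^3 - 104*o^2 - 101*o - 70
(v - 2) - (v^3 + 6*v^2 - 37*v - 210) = -v^3 - 6*v^2 + 38*v + 208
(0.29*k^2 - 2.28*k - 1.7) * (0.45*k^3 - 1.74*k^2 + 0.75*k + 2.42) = 0.1305*k^5 - 1.5306*k^4 + 3.4197*k^3 + 1.9498*k^2 - 6.7926*k - 4.114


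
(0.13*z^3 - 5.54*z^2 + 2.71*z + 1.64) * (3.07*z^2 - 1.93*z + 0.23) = 0.3991*z^5 - 17.2587*z^4 + 19.0418*z^3 - 1.4697*z^2 - 2.5419*z + 0.3772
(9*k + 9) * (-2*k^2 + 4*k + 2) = -18*k^3 + 18*k^2 + 54*k + 18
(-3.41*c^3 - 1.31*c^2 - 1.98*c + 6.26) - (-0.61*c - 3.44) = -3.41*c^3 - 1.31*c^2 - 1.37*c + 9.7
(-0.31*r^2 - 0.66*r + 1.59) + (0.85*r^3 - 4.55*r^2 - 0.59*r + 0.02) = 0.85*r^3 - 4.86*r^2 - 1.25*r + 1.61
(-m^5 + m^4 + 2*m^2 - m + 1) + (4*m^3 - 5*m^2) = -m^5 + m^4 + 4*m^3 - 3*m^2 - m + 1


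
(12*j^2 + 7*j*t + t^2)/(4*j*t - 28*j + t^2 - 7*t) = (3*j + t)/(t - 7)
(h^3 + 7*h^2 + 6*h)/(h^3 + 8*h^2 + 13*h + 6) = h/(h + 1)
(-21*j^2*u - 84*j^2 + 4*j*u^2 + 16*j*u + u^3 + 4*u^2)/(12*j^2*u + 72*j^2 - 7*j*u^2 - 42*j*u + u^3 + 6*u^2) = (7*j*u + 28*j + u^2 + 4*u)/(-4*j*u - 24*j + u^2 + 6*u)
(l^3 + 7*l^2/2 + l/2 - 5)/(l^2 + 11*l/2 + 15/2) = (l^2 + l - 2)/(l + 3)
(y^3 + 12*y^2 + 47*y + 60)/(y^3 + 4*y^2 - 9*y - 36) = (y + 5)/(y - 3)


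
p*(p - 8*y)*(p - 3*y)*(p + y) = p^4 - 10*p^3*y + 13*p^2*y^2 + 24*p*y^3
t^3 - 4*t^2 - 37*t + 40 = (t - 8)*(t - 1)*(t + 5)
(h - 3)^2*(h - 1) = h^3 - 7*h^2 + 15*h - 9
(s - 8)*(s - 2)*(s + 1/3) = s^3 - 29*s^2/3 + 38*s/3 + 16/3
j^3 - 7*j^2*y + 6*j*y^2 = j*(j - 6*y)*(j - y)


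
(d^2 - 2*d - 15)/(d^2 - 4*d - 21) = (d - 5)/(d - 7)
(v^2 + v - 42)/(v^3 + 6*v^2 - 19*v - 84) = (v - 6)/(v^2 - v - 12)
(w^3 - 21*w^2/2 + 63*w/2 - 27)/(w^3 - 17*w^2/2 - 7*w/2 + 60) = (2*w^2 - 15*w + 18)/(2*w^2 - 11*w - 40)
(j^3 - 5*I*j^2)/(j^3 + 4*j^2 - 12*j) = j*(j - 5*I)/(j^2 + 4*j - 12)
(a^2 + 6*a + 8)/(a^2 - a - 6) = (a + 4)/(a - 3)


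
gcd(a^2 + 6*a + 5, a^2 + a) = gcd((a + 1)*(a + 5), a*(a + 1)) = a + 1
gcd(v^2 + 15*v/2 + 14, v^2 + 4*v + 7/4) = v + 7/2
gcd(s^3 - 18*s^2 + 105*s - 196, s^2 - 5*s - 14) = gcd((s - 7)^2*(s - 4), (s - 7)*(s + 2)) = s - 7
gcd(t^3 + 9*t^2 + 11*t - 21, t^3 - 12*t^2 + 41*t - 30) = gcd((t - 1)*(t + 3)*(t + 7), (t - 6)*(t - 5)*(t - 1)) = t - 1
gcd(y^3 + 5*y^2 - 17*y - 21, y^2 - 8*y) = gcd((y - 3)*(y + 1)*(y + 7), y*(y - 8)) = 1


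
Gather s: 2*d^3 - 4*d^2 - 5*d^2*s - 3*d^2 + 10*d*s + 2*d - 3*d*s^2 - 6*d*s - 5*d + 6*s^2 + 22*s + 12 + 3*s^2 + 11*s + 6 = 2*d^3 - 7*d^2 - 3*d + s^2*(9 - 3*d) + s*(-5*d^2 + 4*d + 33) + 18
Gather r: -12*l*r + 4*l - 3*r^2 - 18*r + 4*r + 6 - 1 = 4*l - 3*r^2 + r*(-12*l - 14) + 5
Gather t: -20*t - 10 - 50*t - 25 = -70*t - 35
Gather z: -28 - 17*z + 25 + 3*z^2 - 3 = 3*z^2 - 17*z - 6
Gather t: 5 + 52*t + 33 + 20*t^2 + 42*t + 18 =20*t^2 + 94*t + 56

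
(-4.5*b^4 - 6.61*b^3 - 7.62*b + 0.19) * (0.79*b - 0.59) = -3.555*b^5 - 2.5669*b^4 + 3.8999*b^3 - 6.0198*b^2 + 4.6459*b - 0.1121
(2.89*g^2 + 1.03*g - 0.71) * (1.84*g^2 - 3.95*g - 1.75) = 5.3176*g^4 - 9.5203*g^3 - 10.4324*g^2 + 1.002*g + 1.2425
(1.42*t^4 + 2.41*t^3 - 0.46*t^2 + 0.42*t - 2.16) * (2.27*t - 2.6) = 3.2234*t^5 + 1.7787*t^4 - 7.3102*t^3 + 2.1494*t^2 - 5.9952*t + 5.616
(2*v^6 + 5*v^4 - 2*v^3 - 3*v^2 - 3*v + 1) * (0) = 0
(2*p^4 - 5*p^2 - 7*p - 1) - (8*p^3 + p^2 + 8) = 2*p^4 - 8*p^3 - 6*p^2 - 7*p - 9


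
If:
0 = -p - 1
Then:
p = -1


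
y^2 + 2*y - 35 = (y - 5)*(y + 7)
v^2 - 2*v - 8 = (v - 4)*(v + 2)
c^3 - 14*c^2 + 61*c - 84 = (c - 7)*(c - 4)*(c - 3)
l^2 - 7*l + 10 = (l - 5)*(l - 2)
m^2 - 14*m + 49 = (m - 7)^2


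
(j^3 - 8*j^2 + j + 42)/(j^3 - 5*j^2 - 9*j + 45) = (j^2 - 5*j - 14)/(j^2 - 2*j - 15)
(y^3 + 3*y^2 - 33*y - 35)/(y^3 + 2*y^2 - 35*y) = (y + 1)/y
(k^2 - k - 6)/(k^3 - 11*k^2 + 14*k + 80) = (k - 3)/(k^2 - 13*k + 40)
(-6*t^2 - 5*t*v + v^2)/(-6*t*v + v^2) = (t + v)/v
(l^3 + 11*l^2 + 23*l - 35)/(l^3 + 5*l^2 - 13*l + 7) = (l + 5)/(l - 1)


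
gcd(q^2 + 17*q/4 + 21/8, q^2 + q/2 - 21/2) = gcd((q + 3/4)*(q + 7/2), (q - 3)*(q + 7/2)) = q + 7/2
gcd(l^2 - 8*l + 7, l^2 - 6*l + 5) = l - 1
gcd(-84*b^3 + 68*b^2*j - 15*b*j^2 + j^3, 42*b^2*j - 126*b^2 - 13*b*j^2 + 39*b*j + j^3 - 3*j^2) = 42*b^2 - 13*b*j + j^2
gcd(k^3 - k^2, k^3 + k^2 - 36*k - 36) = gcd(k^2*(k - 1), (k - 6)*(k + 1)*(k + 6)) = 1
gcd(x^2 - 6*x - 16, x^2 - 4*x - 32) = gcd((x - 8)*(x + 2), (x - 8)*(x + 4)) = x - 8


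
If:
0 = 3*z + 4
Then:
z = -4/3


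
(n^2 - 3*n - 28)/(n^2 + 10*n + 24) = (n - 7)/(n + 6)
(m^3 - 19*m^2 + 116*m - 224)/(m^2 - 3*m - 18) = (-m^3 + 19*m^2 - 116*m + 224)/(-m^2 + 3*m + 18)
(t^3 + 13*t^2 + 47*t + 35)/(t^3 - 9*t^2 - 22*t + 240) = (t^2 + 8*t + 7)/(t^2 - 14*t + 48)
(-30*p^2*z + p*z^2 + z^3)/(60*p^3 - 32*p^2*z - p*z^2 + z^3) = z/(-2*p + z)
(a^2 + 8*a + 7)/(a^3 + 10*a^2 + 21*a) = (a + 1)/(a*(a + 3))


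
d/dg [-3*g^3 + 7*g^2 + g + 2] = -9*g^2 + 14*g + 1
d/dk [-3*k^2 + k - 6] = 1 - 6*k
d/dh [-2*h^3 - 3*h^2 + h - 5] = -6*h^2 - 6*h + 1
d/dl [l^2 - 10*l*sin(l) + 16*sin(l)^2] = -10*l*cos(l) + 2*l - 10*sin(l) + 16*sin(2*l)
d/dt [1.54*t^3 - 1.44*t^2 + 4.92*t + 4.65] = 4.62*t^2 - 2.88*t + 4.92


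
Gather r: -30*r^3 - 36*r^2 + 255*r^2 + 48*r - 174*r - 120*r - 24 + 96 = -30*r^3 + 219*r^2 - 246*r + 72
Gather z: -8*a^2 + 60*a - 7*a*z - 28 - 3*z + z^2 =-8*a^2 + 60*a + z^2 + z*(-7*a - 3) - 28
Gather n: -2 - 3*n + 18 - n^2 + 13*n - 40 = -n^2 + 10*n - 24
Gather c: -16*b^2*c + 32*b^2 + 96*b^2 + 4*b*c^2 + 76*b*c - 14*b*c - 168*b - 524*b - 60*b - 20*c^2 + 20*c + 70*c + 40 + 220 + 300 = 128*b^2 - 752*b + c^2*(4*b - 20) + c*(-16*b^2 + 62*b + 90) + 560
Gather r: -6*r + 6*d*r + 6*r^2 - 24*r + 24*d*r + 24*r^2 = 30*r^2 + r*(30*d - 30)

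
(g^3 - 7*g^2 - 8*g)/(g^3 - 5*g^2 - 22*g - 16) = g/(g + 2)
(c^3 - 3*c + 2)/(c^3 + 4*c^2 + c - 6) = (c - 1)/(c + 3)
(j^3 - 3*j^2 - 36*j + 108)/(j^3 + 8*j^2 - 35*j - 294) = (j^2 + 3*j - 18)/(j^2 + 14*j + 49)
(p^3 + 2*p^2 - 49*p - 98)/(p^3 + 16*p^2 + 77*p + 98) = (p - 7)/(p + 7)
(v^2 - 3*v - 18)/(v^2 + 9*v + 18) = (v - 6)/(v + 6)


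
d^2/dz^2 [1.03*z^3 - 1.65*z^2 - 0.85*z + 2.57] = 6.18*z - 3.3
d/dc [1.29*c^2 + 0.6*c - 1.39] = 2.58*c + 0.6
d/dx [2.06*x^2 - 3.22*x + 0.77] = 4.12*x - 3.22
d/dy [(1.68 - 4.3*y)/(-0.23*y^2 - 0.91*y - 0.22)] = (-0.989*y^2 + 0.7728*y + 2.4748)/(0.0529*y^4 + 0.4186*y^3 + 0.9293*y^2 + 0.4004*y + 0.0484)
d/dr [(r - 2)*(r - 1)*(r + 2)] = 3*r^2 - 2*r - 4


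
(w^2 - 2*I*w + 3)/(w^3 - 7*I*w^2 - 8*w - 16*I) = (w - 3*I)/(w^2 - 8*I*w - 16)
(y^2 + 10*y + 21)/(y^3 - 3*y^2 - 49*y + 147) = (y + 3)/(y^2 - 10*y + 21)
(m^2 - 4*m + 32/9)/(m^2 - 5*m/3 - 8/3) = (m - 4/3)/(m + 1)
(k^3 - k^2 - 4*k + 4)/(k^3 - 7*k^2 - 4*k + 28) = (k - 1)/(k - 7)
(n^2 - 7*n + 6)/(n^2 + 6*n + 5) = (n^2 - 7*n + 6)/(n^2 + 6*n + 5)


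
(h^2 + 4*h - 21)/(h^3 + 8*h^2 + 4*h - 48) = (h^2 + 4*h - 21)/(h^3 + 8*h^2 + 4*h - 48)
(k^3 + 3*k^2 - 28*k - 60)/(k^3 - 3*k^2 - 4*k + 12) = (k^2 + k - 30)/(k^2 - 5*k + 6)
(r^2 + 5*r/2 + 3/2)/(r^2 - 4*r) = (2*r^2 + 5*r + 3)/(2*r*(r - 4))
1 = 1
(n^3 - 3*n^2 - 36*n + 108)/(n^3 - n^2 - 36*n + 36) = (n - 3)/(n - 1)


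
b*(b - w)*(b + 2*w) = b^3 + b^2*w - 2*b*w^2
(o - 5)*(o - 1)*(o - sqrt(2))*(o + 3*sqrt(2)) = o^4 - 6*o^3 + 2*sqrt(2)*o^3 - 12*sqrt(2)*o^2 - o^2 + 10*sqrt(2)*o + 36*o - 30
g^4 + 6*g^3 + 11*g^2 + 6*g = g*(g + 1)*(g + 2)*(g + 3)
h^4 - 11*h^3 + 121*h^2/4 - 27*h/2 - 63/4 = (h - 7)*(h - 3)*(h - 3/2)*(h + 1/2)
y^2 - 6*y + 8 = (y - 4)*(y - 2)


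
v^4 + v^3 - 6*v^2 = v^2*(v - 2)*(v + 3)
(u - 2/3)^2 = u^2 - 4*u/3 + 4/9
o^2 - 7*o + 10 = (o - 5)*(o - 2)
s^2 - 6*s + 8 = (s - 4)*(s - 2)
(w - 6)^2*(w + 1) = w^3 - 11*w^2 + 24*w + 36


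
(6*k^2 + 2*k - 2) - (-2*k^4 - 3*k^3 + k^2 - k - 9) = 2*k^4 + 3*k^3 + 5*k^2 + 3*k + 7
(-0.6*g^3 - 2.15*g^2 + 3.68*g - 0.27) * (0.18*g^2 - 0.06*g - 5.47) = -0.108*g^5 - 0.351*g^4 + 4.0734*g^3 + 11.4911*g^2 - 20.1134*g + 1.4769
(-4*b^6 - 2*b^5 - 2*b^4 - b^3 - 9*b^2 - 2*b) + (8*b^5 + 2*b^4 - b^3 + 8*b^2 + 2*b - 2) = -4*b^6 + 6*b^5 - 2*b^3 - b^2 - 2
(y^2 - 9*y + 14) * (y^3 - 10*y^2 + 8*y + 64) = y^5 - 19*y^4 + 112*y^3 - 148*y^2 - 464*y + 896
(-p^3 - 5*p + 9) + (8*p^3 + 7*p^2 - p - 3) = 7*p^3 + 7*p^2 - 6*p + 6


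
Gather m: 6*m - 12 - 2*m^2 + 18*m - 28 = -2*m^2 + 24*m - 40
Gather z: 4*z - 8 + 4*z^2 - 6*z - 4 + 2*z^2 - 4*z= 6*z^2 - 6*z - 12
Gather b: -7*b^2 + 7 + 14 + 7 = 28 - 7*b^2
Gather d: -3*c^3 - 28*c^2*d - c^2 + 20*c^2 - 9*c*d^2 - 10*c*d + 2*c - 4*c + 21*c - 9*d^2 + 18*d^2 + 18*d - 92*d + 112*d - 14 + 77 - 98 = -3*c^3 + 19*c^2 + 19*c + d^2*(9 - 9*c) + d*(-28*c^2 - 10*c + 38) - 35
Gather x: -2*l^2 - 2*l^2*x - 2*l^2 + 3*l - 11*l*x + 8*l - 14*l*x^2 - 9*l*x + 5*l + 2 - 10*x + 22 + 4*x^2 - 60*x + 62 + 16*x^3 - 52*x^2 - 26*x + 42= -4*l^2 + 16*l + 16*x^3 + x^2*(-14*l - 48) + x*(-2*l^2 - 20*l - 96) + 128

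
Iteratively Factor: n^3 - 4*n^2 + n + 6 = (n + 1)*(n^2 - 5*n + 6) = (n - 3)*(n + 1)*(n - 2)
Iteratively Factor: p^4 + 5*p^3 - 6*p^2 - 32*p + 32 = (p - 2)*(p^3 + 7*p^2 + 8*p - 16) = (p - 2)*(p + 4)*(p^2 + 3*p - 4) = (p - 2)*(p - 1)*(p + 4)*(p + 4)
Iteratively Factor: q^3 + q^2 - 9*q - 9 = (q - 3)*(q^2 + 4*q + 3) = (q - 3)*(q + 3)*(q + 1)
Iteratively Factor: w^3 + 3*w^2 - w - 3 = (w - 1)*(w^2 + 4*w + 3) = (w - 1)*(w + 1)*(w + 3)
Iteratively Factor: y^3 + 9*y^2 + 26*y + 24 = (y + 2)*(y^2 + 7*y + 12) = (y + 2)*(y + 3)*(y + 4)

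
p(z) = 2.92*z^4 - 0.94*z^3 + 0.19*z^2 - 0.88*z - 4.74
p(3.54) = 411.39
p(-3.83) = 682.54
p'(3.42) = 434.66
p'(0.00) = -0.88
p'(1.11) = 12.04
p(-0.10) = -4.65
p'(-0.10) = -0.96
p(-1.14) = 2.83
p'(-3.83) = -699.91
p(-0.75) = -2.65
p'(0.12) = -0.85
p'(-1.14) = -22.28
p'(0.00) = -0.88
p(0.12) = -4.84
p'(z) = 11.68*z^3 - 2.82*z^2 + 0.38*z - 0.88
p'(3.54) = 483.27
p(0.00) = -4.74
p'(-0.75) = -7.68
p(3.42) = 356.34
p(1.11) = -2.34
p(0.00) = -4.74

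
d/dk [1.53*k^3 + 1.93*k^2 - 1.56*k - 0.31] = 4.59*k^2 + 3.86*k - 1.56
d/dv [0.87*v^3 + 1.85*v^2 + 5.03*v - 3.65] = 2.61*v^2 + 3.7*v + 5.03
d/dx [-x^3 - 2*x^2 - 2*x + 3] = -3*x^2 - 4*x - 2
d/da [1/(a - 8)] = -1/(a - 8)^2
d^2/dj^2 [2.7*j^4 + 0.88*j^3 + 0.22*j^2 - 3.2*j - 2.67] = 32.4*j^2 + 5.28*j + 0.44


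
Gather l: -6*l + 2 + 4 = 6 - 6*l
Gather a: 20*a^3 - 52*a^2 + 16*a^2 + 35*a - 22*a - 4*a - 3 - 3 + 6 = 20*a^3 - 36*a^2 + 9*a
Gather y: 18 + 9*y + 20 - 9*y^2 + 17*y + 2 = -9*y^2 + 26*y + 40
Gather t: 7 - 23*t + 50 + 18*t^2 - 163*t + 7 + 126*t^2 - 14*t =144*t^2 - 200*t + 64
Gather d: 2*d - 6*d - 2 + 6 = 4 - 4*d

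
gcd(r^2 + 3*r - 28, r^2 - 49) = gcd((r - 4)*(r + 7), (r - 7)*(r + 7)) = r + 7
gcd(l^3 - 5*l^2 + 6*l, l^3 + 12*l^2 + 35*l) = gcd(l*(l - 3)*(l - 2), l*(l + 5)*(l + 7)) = l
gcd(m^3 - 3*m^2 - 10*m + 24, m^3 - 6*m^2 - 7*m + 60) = m^2 - m - 12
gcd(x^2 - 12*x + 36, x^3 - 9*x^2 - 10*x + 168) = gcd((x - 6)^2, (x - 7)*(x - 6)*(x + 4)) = x - 6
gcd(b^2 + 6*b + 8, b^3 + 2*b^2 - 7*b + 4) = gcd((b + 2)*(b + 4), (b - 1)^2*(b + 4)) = b + 4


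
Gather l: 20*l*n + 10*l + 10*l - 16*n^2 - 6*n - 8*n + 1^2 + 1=l*(20*n + 20) - 16*n^2 - 14*n + 2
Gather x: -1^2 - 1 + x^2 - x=x^2 - x - 2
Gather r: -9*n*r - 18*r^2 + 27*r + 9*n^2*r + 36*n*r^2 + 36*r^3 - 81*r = 36*r^3 + r^2*(36*n - 18) + r*(9*n^2 - 9*n - 54)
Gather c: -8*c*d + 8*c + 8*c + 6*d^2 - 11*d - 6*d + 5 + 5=c*(16 - 8*d) + 6*d^2 - 17*d + 10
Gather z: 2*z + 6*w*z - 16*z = z*(6*w - 14)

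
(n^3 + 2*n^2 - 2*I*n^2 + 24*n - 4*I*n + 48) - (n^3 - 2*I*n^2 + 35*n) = 2*n^2 - 11*n - 4*I*n + 48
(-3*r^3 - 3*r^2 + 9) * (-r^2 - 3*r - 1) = 3*r^5 + 12*r^4 + 12*r^3 - 6*r^2 - 27*r - 9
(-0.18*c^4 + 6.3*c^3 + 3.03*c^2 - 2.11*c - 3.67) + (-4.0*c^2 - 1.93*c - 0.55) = -0.18*c^4 + 6.3*c^3 - 0.97*c^2 - 4.04*c - 4.22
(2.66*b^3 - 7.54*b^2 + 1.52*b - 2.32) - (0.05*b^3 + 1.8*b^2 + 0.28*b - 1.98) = 2.61*b^3 - 9.34*b^2 + 1.24*b - 0.34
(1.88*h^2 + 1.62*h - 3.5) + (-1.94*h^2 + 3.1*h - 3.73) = -0.0600000000000001*h^2 + 4.72*h - 7.23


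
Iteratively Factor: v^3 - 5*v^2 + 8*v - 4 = (v - 1)*(v^2 - 4*v + 4) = (v - 2)*(v - 1)*(v - 2)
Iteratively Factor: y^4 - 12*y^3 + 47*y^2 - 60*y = (y - 4)*(y^3 - 8*y^2 + 15*y) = y*(y - 4)*(y^2 - 8*y + 15) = y*(y - 4)*(y - 3)*(y - 5)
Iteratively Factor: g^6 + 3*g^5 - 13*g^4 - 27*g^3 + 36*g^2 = (g)*(g^5 + 3*g^4 - 13*g^3 - 27*g^2 + 36*g) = g*(g - 1)*(g^4 + 4*g^3 - 9*g^2 - 36*g) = g*(g - 3)*(g - 1)*(g^3 + 7*g^2 + 12*g) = g*(g - 3)*(g - 1)*(g + 3)*(g^2 + 4*g) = g*(g - 3)*(g - 1)*(g + 3)*(g + 4)*(g)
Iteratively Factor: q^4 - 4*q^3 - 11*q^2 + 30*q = (q + 3)*(q^3 - 7*q^2 + 10*q) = (q - 2)*(q + 3)*(q^2 - 5*q) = (q - 5)*(q - 2)*(q + 3)*(q)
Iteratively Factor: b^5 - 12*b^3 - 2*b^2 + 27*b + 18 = (b - 3)*(b^4 + 3*b^3 - 3*b^2 - 11*b - 6) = (b - 3)*(b + 1)*(b^3 + 2*b^2 - 5*b - 6) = (b - 3)*(b - 2)*(b + 1)*(b^2 + 4*b + 3) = (b - 3)*(b - 2)*(b + 1)^2*(b + 3)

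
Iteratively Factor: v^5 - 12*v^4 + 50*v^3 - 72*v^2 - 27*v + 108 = (v - 3)*(v^4 - 9*v^3 + 23*v^2 - 3*v - 36) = (v - 3)^2*(v^3 - 6*v^2 + 5*v + 12) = (v - 4)*(v - 3)^2*(v^2 - 2*v - 3) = (v - 4)*(v - 3)^3*(v + 1)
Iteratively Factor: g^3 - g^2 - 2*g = (g)*(g^2 - g - 2) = g*(g + 1)*(g - 2)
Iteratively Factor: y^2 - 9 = (y - 3)*(y + 3)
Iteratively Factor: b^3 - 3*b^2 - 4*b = (b - 4)*(b^2 + b) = b*(b - 4)*(b + 1)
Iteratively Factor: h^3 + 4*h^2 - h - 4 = (h - 1)*(h^2 + 5*h + 4) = (h - 1)*(h + 4)*(h + 1)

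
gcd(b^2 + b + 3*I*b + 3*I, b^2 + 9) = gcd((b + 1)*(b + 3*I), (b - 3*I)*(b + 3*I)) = b + 3*I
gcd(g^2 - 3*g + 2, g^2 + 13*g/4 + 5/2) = 1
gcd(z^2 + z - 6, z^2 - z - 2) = z - 2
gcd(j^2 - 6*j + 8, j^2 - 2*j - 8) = j - 4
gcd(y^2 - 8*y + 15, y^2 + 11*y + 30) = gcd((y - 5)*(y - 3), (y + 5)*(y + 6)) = 1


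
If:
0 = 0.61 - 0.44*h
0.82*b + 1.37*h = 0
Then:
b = -2.32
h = 1.39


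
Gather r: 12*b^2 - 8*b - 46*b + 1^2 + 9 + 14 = 12*b^2 - 54*b + 24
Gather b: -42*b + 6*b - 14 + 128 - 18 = 96 - 36*b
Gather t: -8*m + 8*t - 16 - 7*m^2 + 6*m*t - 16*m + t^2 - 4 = -7*m^2 - 24*m + t^2 + t*(6*m + 8) - 20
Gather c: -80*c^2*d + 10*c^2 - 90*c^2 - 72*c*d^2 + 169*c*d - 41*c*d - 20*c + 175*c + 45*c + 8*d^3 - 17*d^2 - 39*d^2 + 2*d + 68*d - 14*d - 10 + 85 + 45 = c^2*(-80*d - 80) + c*(-72*d^2 + 128*d + 200) + 8*d^3 - 56*d^2 + 56*d + 120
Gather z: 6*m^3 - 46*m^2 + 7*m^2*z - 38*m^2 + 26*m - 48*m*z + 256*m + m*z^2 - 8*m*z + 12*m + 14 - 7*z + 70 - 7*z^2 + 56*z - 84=6*m^3 - 84*m^2 + 294*m + z^2*(m - 7) + z*(7*m^2 - 56*m + 49)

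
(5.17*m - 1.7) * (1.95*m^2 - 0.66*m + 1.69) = 10.0815*m^3 - 6.7272*m^2 + 9.8593*m - 2.873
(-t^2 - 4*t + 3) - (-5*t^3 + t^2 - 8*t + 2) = 5*t^3 - 2*t^2 + 4*t + 1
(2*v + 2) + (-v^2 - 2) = -v^2 + 2*v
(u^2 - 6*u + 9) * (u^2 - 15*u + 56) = u^4 - 21*u^3 + 155*u^2 - 471*u + 504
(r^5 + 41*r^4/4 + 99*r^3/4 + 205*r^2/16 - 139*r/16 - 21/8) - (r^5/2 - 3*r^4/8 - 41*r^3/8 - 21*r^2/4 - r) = r^5/2 + 85*r^4/8 + 239*r^3/8 + 289*r^2/16 - 123*r/16 - 21/8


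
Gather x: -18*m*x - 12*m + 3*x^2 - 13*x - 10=-12*m + 3*x^2 + x*(-18*m - 13) - 10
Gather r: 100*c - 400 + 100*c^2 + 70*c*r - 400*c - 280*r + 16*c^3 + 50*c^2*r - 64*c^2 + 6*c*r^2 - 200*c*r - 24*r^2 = 16*c^3 + 36*c^2 - 300*c + r^2*(6*c - 24) + r*(50*c^2 - 130*c - 280) - 400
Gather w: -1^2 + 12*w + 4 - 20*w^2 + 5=-20*w^2 + 12*w + 8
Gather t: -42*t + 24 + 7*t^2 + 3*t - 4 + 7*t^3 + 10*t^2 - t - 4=7*t^3 + 17*t^2 - 40*t + 16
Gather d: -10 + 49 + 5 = 44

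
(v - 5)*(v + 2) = v^2 - 3*v - 10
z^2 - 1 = (z - 1)*(z + 1)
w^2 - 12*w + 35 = (w - 7)*(w - 5)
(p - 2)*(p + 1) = p^2 - p - 2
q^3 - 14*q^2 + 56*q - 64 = (q - 8)*(q - 4)*(q - 2)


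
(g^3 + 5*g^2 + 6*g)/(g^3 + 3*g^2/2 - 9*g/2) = 2*(g + 2)/(2*g - 3)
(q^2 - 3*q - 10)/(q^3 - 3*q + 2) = (q - 5)/(q^2 - 2*q + 1)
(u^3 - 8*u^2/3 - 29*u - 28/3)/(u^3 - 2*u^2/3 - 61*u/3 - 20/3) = (u - 7)/(u - 5)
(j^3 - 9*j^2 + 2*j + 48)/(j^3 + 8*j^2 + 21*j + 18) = (j^2 - 11*j + 24)/(j^2 + 6*j + 9)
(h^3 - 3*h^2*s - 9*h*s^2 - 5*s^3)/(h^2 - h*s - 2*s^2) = (-h^2 + 4*h*s + 5*s^2)/(-h + 2*s)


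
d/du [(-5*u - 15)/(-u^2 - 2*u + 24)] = 5*(u^2 + 2*u - 2*(u + 1)*(u + 3) - 24)/(u^2 + 2*u - 24)^2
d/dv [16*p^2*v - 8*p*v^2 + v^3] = 16*p^2 - 16*p*v + 3*v^2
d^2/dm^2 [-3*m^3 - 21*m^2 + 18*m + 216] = -18*m - 42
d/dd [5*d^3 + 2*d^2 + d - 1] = 15*d^2 + 4*d + 1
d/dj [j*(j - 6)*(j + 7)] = 3*j^2 + 2*j - 42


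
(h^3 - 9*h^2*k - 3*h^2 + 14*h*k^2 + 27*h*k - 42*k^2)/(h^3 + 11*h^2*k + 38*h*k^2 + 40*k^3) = (h^3 - 9*h^2*k - 3*h^2 + 14*h*k^2 + 27*h*k - 42*k^2)/(h^3 + 11*h^2*k + 38*h*k^2 + 40*k^3)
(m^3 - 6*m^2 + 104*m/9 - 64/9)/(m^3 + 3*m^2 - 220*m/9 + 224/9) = (m - 2)/(m + 7)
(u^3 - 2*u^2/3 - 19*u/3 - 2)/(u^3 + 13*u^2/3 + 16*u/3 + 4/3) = (u - 3)/(u + 2)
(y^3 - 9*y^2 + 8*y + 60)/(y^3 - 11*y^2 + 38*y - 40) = (y^2 - 4*y - 12)/(y^2 - 6*y + 8)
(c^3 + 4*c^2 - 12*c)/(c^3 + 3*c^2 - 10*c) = (c + 6)/(c + 5)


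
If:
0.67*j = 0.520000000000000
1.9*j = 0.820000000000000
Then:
No Solution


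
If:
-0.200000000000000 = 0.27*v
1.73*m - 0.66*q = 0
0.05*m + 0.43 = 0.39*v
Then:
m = -14.38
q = -37.69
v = -0.74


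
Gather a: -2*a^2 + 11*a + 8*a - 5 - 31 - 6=-2*a^2 + 19*a - 42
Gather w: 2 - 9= -7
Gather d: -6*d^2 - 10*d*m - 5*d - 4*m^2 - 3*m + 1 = -6*d^2 + d*(-10*m - 5) - 4*m^2 - 3*m + 1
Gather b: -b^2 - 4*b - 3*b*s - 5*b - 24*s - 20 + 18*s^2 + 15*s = -b^2 + b*(-3*s - 9) + 18*s^2 - 9*s - 20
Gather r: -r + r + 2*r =2*r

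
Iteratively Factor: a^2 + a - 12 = (a + 4)*(a - 3)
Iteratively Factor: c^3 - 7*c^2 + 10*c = (c - 2)*(c^2 - 5*c) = c*(c - 2)*(c - 5)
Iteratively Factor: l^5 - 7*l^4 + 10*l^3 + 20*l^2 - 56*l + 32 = (l - 2)*(l^4 - 5*l^3 + 20*l - 16) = (l - 2)*(l - 1)*(l^3 - 4*l^2 - 4*l + 16) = (l - 4)*(l - 2)*(l - 1)*(l^2 - 4) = (l - 4)*(l - 2)*(l - 1)*(l + 2)*(l - 2)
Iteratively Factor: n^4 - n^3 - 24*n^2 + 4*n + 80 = (n + 4)*(n^3 - 5*n^2 - 4*n + 20) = (n - 5)*(n + 4)*(n^2 - 4) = (n - 5)*(n + 2)*(n + 4)*(n - 2)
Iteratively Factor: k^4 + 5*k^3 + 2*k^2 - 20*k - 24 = (k + 2)*(k^3 + 3*k^2 - 4*k - 12) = (k + 2)^2*(k^2 + k - 6) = (k + 2)^2*(k + 3)*(k - 2)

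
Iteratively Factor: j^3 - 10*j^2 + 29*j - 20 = (j - 5)*(j^2 - 5*j + 4) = (j - 5)*(j - 4)*(j - 1)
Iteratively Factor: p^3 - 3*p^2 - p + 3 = (p + 1)*(p^2 - 4*p + 3) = (p - 3)*(p + 1)*(p - 1)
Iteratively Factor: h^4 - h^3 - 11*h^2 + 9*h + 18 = (h + 3)*(h^3 - 4*h^2 + h + 6) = (h - 3)*(h + 3)*(h^2 - h - 2) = (h - 3)*(h - 2)*(h + 3)*(h + 1)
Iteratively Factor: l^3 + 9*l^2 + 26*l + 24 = (l + 3)*(l^2 + 6*l + 8) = (l + 3)*(l + 4)*(l + 2)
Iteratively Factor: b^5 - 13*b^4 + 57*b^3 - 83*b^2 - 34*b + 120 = (b - 2)*(b^4 - 11*b^3 + 35*b^2 - 13*b - 60) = (b - 2)*(b + 1)*(b^3 - 12*b^2 + 47*b - 60) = (b - 3)*(b - 2)*(b + 1)*(b^2 - 9*b + 20) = (b - 4)*(b - 3)*(b - 2)*(b + 1)*(b - 5)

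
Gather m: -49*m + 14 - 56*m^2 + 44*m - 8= -56*m^2 - 5*m + 6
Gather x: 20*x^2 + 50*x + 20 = 20*x^2 + 50*x + 20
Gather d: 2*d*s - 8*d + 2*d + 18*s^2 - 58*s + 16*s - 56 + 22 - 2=d*(2*s - 6) + 18*s^2 - 42*s - 36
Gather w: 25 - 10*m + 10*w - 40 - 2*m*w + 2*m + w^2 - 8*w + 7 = -8*m + w^2 + w*(2 - 2*m) - 8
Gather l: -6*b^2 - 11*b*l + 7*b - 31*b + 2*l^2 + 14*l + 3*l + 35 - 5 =-6*b^2 - 24*b + 2*l^2 + l*(17 - 11*b) + 30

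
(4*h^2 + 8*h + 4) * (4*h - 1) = 16*h^3 + 28*h^2 + 8*h - 4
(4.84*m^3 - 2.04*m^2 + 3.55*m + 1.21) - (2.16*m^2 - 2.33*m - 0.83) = 4.84*m^3 - 4.2*m^2 + 5.88*m + 2.04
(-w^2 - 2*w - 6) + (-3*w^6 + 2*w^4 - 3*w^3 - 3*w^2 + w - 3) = -3*w^6 + 2*w^4 - 3*w^3 - 4*w^2 - w - 9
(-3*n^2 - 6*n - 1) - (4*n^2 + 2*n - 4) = -7*n^2 - 8*n + 3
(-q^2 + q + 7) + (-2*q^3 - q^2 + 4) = -2*q^3 - 2*q^2 + q + 11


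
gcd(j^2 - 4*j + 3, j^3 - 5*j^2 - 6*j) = 1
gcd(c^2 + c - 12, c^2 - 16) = c + 4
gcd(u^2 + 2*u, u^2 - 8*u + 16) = 1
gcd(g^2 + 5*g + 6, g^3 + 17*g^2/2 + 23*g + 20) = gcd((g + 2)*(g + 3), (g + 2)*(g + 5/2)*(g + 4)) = g + 2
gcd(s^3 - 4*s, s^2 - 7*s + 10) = s - 2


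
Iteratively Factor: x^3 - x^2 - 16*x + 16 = (x + 4)*(x^2 - 5*x + 4) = (x - 1)*(x + 4)*(x - 4)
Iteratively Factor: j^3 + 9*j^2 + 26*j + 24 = (j + 4)*(j^2 + 5*j + 6) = (j + 3)*(j + 4)*(j + 2)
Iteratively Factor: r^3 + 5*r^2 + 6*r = (r + 2)*(r^2 + 3*r) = r*(r + 2)*(r + 3)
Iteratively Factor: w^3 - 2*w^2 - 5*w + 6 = (w + 2)*(w^2 - 4*w + 3) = (w - 3)*(w + 2)*(w - 1)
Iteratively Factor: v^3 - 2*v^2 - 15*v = (v + 3)*(v^2 - 5*v) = (v - 5)*(v + 3)*(v)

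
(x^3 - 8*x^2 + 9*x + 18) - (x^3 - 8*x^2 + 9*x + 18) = 0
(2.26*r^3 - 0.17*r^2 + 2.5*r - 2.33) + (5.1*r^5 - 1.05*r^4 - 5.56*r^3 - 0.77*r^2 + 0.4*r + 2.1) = 5.1*r^5 - 1.05*r^4 - 3.3*r^3 - 0.94*r^2 + 2.9*r - 0.23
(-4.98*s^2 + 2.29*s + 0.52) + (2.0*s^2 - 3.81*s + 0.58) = -2.98*s^2 - 1.52*s + 1.1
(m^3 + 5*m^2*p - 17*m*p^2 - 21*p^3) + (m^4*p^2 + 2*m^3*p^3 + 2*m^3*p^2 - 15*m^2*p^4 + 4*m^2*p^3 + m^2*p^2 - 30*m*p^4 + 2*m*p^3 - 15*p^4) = m^4*p^2 + 2*m^3*p^3 + 2*m^3*p^2 + m^3 - 15*m^2*p^4 + 4*m^2*p^3 + m^2*p^2 + 5*m^2*p - 30*m*p^4 + 2*m*p^3 - 17*m*p^2 - 15*p^4 - 21*p^3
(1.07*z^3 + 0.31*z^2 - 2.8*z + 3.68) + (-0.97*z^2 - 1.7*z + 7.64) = 1.07*z^3 - 0.66*z^2 - 4.5*z + 11.32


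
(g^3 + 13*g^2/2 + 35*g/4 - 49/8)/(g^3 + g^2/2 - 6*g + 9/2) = (8*g^3 + 52*g^2 + 70*g - 49)/(4*(2*g^3 + g^2 - 12*g + 9))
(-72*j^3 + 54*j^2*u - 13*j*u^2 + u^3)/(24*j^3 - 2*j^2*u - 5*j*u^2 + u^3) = (-6*j + u)/(2*j + u)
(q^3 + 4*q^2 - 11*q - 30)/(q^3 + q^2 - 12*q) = (q^2 + 7*q + 10)/(q*(q + 4))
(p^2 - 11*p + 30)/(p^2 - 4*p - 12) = (p - 5)/(p + 2)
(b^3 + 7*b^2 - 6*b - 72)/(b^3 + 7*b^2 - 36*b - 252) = (b^2 + b - 12)/(b^2 + b - 42)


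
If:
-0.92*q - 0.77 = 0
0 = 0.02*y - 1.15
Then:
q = -0.84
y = 57.50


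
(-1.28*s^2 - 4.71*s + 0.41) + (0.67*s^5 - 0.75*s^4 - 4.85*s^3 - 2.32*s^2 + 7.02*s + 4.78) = 0.67*s^5 - 0.75*s^4 - 4.85*s^3 - 3.6*s^2 + 2.31*s + 5.19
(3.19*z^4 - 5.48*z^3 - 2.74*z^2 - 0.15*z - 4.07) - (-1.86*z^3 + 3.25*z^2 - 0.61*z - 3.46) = 3.19*z^4 - 3.62*z^3 - 5.99*z^2 + 0.46*z - 0.61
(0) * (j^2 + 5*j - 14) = 0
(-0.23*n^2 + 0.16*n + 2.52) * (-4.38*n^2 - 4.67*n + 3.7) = 1.0074*n^4 + 0.3733*n^3 - 12.6358*n^2 - 11.1764*n + 9.324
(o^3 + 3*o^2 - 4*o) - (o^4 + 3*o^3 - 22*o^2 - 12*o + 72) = -o^4 - 2*o^3 + 25*o^2 + 8*o - 72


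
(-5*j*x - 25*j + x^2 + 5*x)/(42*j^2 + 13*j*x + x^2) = (-5*j*x - 25*j + x^2 + 5*x)/(42*j^2 + 13*j*x + x^2)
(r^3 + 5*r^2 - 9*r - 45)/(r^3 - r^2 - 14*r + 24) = (r^2 + 8*r + 15)/(r^2 + 2*r - 8)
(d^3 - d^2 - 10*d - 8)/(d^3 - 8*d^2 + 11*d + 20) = (d + 2)/(d - 5)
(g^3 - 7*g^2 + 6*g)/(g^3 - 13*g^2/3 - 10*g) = 3*(g - 1)/(3*g + 5)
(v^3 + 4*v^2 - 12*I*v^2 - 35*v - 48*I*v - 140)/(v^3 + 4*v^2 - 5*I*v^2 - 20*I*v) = (v - 7*I)/v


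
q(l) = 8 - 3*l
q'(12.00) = -3.00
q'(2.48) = -3.00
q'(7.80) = -3.00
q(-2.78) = 16.34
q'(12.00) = -3.00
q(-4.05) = 20.15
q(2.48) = 0.56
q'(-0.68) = -3.00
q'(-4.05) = -3.00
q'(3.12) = -3.00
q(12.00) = -28.00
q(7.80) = -15.40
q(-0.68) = 10.04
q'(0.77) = -3.00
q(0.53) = 6.41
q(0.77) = 5.69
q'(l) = -3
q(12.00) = -28.00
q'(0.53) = -3.00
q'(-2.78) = -3.00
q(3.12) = -1.36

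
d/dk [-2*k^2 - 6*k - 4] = -4*k - 6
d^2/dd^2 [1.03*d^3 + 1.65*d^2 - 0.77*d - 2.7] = 6.18*d + 3.3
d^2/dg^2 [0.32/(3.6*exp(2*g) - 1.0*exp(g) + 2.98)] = ((0.32 - 4.608*exp(g))*(3.6*exp(2*g) - 1.0*exp(g) + 2.98) + 0.32*(7.2*exp(g) - 1.0)*(14.4*exp(g) - 2.0)*exp(g))*exp(g)/(3.6*exp(2*g) - 1.0*exp(g) + 2.98)^3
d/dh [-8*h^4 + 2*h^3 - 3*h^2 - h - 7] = -32*h^3 + 6*h^2 - 6*h - 1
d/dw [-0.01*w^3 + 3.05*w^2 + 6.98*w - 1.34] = -0.03*w^2 + 6.1*w + 6.98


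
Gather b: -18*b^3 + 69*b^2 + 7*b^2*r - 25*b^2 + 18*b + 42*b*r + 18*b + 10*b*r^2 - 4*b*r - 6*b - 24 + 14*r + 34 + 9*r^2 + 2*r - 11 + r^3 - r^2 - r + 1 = -18*b^3 + b^2*(7*r + 44) + b*(10*r^2 + 38*r + 30) + r^3 + 8*r^2 + 15*r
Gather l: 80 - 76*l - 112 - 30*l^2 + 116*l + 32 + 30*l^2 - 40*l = 0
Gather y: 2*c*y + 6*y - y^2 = -y^2 + y*(2*c + 6)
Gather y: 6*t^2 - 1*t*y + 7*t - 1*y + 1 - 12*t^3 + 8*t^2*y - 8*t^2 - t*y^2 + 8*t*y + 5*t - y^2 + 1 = -12*t^3 - 2*t^2 + 12*t + y^2*(-t - 1) + y*(8*t^2 + 7*t - 1) + 2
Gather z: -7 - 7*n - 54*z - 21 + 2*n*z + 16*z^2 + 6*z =-7*n + 16*z^2 + z*(2*n - 48) - 28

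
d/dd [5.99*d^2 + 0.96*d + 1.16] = 11.98*d + 0.96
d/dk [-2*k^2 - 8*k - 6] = -4*k - 8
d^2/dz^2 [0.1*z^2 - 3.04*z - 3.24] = 0.200000000000000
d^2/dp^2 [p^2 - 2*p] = 2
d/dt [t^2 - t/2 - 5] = 2*t - 1/2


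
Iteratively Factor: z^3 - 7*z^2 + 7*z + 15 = (z - 3)*(z^2 - 4*z - 5) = (z - 3)*(z + 1)*(z - 5)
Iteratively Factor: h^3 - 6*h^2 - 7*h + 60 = (h - 5)*(h^2 - h - 12) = (h - 5)*(h + 3)*(h - 4)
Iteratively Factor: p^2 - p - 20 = (p - 5)*(p + 4)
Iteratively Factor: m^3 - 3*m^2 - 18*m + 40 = (m + 4)*(m^2 - 7*m + 10) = (m - 5)*(m + 4)*(m - 2)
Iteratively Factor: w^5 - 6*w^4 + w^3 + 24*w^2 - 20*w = (w - 1)*(w^4 - 5*w^3 - 4*w^2 + 20*w) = (w - 2)*(w - 1)*(w^3 - 3*w^2 - 10*w) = w*(w - 2)*(w - 1)*(w^2 - 3*w - 10) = w*(w - 2)*(w - 1)*(w + 2)*(w - 5)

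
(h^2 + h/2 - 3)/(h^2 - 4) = (h - 3/2)/(h - 2)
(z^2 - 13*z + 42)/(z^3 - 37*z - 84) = (z - 6)/(z^2 + 7*z + 12)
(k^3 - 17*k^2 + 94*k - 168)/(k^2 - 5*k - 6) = (k^2 - 11*k + 28)/(k + 1)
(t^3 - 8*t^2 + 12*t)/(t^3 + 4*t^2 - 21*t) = (t^2 - 8*t + 12)/(t^2 + 4*t - 21)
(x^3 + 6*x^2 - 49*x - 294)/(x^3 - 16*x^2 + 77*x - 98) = (x^2 + 13*x + 42)/(x^2 - 9*x + 14)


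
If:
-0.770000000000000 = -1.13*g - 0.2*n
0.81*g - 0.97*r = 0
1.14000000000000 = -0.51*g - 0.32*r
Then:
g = -1.47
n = 12.14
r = -1.22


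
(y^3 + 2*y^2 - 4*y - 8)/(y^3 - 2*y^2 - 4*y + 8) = (y + 2)/(y - 2)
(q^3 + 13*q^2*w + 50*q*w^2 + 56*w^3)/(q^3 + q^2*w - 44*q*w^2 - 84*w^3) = (q^2 + 11*q*w + 28*w^2)/(q^2 - q*w - 42*w^2)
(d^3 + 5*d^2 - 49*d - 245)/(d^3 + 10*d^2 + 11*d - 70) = (d - 7)/(d - 2)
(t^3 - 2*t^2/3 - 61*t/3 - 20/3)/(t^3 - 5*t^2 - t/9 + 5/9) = 3*(t + 4)/(3*t - 1)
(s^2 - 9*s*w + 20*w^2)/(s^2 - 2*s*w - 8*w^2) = (s - 5*w)/(s + 2*w)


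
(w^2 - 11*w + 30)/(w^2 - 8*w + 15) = (w - 6)/(w - 3)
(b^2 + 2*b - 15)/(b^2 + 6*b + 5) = (b - 3)/(b + 1)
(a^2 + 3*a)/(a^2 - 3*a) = (a + 3)/(a - 3)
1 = 1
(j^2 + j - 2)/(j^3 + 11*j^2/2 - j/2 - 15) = 2*(j - 1)/(2*j^2 + 7*j - 15)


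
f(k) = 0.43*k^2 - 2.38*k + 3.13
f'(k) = 0.86*k - 2.38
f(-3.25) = 15.41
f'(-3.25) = -5.18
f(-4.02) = 19.65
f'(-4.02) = -5.84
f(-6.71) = 38.46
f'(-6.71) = -8.15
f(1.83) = 0.21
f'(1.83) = -0.81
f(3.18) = -0.09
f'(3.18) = 0.35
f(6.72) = 6.55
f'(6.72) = 3.40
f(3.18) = -0.09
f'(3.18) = 0.35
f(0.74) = 1.60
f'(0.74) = -1.74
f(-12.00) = 93.61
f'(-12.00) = -12.70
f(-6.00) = 32.89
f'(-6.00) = -7.54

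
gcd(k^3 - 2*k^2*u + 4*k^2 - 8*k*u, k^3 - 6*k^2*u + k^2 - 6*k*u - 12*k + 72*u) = k + 4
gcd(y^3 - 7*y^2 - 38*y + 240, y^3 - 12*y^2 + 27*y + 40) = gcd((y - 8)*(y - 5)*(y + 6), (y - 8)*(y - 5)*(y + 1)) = y^2 - 13*y + 40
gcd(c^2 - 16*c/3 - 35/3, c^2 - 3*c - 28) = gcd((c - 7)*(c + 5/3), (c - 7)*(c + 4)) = c - 7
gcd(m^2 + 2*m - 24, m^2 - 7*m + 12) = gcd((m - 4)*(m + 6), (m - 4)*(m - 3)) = m - 4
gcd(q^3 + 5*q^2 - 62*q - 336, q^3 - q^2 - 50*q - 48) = q^2 - 2*q - 48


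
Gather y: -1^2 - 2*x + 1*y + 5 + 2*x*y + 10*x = 8*x + y*(2*x + 1) + 4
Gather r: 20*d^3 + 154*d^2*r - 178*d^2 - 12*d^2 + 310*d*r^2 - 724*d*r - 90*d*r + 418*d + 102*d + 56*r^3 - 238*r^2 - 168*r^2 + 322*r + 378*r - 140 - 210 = 20*d^3 - 190*d^2 + 520*d + 56*r^3 + r^2*(310*d - 406) + r*(154*d^2 - 814*d + 700) - 350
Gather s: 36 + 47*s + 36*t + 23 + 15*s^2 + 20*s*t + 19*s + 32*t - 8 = 15*s^2 + s*(20*t + 66) + 68*t + 51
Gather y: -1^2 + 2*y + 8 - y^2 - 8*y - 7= -y^2 - 6*y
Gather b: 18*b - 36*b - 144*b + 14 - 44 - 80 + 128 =18 - 162*b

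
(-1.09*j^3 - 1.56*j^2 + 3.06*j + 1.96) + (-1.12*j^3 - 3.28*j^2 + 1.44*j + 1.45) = -2.21*j^3 - 4.84*j^2 + 4.5*j + 3.41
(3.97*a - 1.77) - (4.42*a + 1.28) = -0.45*a - 3.05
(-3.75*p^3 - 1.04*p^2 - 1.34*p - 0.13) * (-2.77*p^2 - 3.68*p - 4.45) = 10.3875*p^5 + 16.6808*p^4 + 24.2265*p^3 + 9.9193*p^2 + 6.4414*p + 0.5785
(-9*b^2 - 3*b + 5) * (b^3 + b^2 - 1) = -9*b^5 - 12*b^4 + 2*b^3 + 14*b^2 + 3*b - 5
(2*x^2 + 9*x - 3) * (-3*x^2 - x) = -6*x^4 - 29*x^3 + 3*x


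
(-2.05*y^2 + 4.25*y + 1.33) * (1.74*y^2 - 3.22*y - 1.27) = -3.567*y^4 + 13.996*y^3 - 8.7673*y^2 - 9.6801*y - 1.6891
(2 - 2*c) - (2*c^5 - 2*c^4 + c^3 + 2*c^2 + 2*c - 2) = -2*c^5 + 2*c^4 - c^3 - 2*c^2 - 4*c + 4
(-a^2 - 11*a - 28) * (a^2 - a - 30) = -a^4 - 10*a^3 + 13*a^2 + 358*a + 840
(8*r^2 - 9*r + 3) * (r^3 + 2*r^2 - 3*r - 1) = 8*r^5 + 7*r^4 - 39*r^3 + 25*r^2 - 3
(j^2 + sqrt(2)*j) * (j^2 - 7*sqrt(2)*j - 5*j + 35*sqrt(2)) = j^4 - 6*sqrt(2)*j^3 - 5*j^3 - 14*j^2 + 30*sqrt(2)*j^2 + 70*j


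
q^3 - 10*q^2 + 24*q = q*(q - 6)*(q - 4)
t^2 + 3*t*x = t*(t + 3*x)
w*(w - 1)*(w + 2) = w^3 + w^2 - 2*w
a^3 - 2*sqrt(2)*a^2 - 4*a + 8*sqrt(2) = (a - 2)*(a + 2)*(a - 2*sqrt(2))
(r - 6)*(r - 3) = r^2 - 9*r + 18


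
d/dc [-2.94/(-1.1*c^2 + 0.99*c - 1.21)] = (2.9106 - 6.468*c)/(1.1*c^2 - 0.99*c + 1.21)^2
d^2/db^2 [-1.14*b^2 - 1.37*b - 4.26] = -2.28000000000000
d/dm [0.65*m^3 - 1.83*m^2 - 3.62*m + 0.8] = 1.95*m^2 - 3.66*m - 3.62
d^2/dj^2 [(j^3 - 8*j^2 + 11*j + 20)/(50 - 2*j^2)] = -36/(j^3 + 15*j^2 + 75*j + 125)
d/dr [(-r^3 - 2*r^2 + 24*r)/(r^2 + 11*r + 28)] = (-r^4 - 22*r^3 - 130*r^2 - 112*r + 672)/(r^4 + 22*r^3 + 177*r^2 + 616*r + 784)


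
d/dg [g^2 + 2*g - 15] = 2*g + 2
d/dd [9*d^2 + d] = 18*d + 1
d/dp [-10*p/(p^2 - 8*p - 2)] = 10*(p^2 + 2)/(p^4 - 16*p^3 + 60*p^2 + 32*p + 4)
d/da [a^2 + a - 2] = 2*a + 1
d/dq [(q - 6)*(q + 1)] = 2*q - 5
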